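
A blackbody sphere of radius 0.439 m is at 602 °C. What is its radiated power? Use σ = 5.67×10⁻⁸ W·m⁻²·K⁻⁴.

A = 4πr² = 4π × (0.439)² = 2.42 m².
602 °C = 875 K.
P = σAT⁴ = 5.67×10⁻⁸ × 2.42 × (875)⁴ = 5.67×10⁻⁸ × 2.42 × 5.86×10^11.
P = 80500 W.

P ≈ 80500 W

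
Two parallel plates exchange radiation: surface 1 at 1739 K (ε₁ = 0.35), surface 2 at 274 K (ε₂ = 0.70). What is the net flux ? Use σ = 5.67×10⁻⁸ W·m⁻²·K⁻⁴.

For two large parallel gray plates, q = σ(T₁⁴ − T₂⁴) / (1/ε₁ + 1/ε₂ − 1).
1/ε₁ + 1/ε₂ − 1 = 1/0.35 + 1/0.70 − 1 = 3.286.
T₁⁴ − T₂⁴ = 9.15×10^12 − 5.64×10^9 = 9.14×10^12 K⁴.
q = 5.67×10⁻⁸ × 9.14×10^12 / 3.286 = 1.58×10^5 W/m².

q ≈ 1.58×10^5 W/m²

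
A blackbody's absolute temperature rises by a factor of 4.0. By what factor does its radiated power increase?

P ∝ T⁴, so the power scales as (4.0)⁴ = 256.

factor ≈ 256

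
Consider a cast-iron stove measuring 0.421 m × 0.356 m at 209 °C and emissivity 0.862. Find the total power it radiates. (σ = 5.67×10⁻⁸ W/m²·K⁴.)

A = 0.421 × 0.356 = 0.150 m².
209 °C = 482 K.
Stefan–Boltzmann: P = εσAT⁴ = 0.862 × 5.67×10⁻⁸ × 0.150 × (482)⁴ = 0.862 × 5.67×10⁻⁸ × 0.150 × 5.40×10^10.
P = 395 W.

P ≈ 395 W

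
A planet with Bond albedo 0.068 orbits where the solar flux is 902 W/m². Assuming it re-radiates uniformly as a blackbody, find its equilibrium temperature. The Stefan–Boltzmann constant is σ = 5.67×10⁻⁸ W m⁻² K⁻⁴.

Power absorbed = (1−a)S·πR²; power emitted = 4πR²σT⁴. Equating and cancelling πR²:
T = ((1−a)S / 4σ)^(1/4) = (841 / (4 × 5.67×10⁻⁸))^(1/4) = (3.71×10^9)^(1/4).
T = 247 K.

T ≈ 247 K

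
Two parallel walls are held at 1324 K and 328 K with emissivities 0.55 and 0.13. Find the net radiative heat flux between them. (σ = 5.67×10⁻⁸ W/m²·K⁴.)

q ≈ 20400 W/m²

For two large parallel gray plates, q = σ(T₁⁴ − T₂⁴) / (1/ε₁ + 1/ε₂ − 1).
1/ε₁ + 1/ε₂ − 1 = 1/0.55 + 1/0.13 − 1 = 8.510.
T₁⁴ − T₂⁴ = 3.07×10^12 − 1.16×10^10 = 3.06×10^12 K⁴.
q = 5.67×10⁻⁸ × 3.06×10^12 / 8.510 = 20400 W/m².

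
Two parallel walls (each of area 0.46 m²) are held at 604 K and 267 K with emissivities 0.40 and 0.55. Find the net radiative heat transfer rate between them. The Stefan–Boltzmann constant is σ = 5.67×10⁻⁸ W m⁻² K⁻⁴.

For two large parallel gray plates, q = σ(T₁⁴ − T₂⁴) / (1/ε₁ + 1/ε₂ − 1).
1/ε₁ + 1/ε₂ − 1 = 1/0.40 + 1/0.55 − 1 = 3.318.
T₁⁴ − T₂⁴ = 1.33×10^11 − 5.08×10^9 = 1.28×10^11 K⁴.
q = 5.67×10⁻⁸ × 1.28×10^11 / 3.318 = 2190 W/m².
Q = q·A = 2190 × 0.46 = 1010 W.

Q ≈ 1010 W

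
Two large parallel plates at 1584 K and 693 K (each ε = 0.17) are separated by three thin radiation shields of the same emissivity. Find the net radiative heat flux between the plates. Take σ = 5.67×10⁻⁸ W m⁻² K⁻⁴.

q ≈ 7990 W/m²

Each of the 4 gaps contributes resistance (2/ε − 1) = 2/0.17 − 1 = 10.76; total = 43.06.
q = σ(T₁⁴ − T₂⁴) / 43.06 = 5.67×10⁻⁸ × 6.06×10^12 / 43.06 = 7990 W/m².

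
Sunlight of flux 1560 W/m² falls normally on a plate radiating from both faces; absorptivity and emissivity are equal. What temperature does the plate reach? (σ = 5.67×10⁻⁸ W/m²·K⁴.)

Absorbed flux αS = emitted flux 2εσT⁴ per unit area; with α = ε this gives T = (S/2σ)^(1/4).
T = (1560 / (2 × 5.67×10⁻⁸))^(1/4) = (1.38×10^10)^(1/4).
T = 342 K.

T ≈ 342 K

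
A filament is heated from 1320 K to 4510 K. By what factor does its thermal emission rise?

ratio ≈ 136

P ∝ T⁴, so the ratio is (4510/1320)⁴ = (3.417)⁴ = 136.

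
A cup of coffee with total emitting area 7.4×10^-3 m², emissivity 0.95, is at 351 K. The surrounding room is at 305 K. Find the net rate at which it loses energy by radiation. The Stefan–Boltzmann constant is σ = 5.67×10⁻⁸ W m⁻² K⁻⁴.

Q = εσA(T⁴ − T_s⁴). T⁴ − T_s⁴ = (351)⁴ − (305)⁴ = 1.52×10^10 − 8.65×10^9 = 6.52×10^9 K⁴.
Q = 0.95 × 5.67×10⁻⁸ × 7.40×10^-3 × 6.52×10^9 = 2.60 W.

Q ≈ 2.60 W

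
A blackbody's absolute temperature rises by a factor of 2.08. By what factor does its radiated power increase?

factor ≈ 18.7

P ∝ T⁴, so the power scales as (2.08)⁴ = 18.7.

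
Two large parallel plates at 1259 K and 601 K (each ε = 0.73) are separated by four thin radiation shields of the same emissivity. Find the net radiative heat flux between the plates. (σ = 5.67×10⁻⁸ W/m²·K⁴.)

Each of the 5 gaps contributes resistance (2/ε − 1) = 2/0.73 − 1 = 1.740; total = 8.699.
q = σ(T₁⁴ − T₂⁴) / 8.699 = 5.67×10⁻⁸ × 2.38×10^12 / 8.699 = 15500 W/m².

q ≈ 15500 W/m²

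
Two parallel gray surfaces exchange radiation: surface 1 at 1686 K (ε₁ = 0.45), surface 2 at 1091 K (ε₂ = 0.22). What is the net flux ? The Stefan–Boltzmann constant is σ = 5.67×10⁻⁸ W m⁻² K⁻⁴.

For two large parallel gray plates, q = σ(T₁⁴ − T₂⁴) / (1/ε₁ + 1/ε₂ − 1).
1/ε₁ + 1/ε₂ − 1 = 1/0.45 + 1/0.22 − 1 = 5.768.
T₁⁴ − T₂⁴ = 8.08×10^12 − 1.42×10^12 = 6.66×10^12 K⁴.
q = 5.67×10⁻⁸ × 6.66×10^12 / 5.768 = 65500 W/m².

q ≈ 65500 W/m²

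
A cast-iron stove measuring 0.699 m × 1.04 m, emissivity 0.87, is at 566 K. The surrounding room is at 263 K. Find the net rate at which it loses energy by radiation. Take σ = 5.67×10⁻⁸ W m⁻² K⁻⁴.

Q ≈ 3510 W

A = 0.699 × 1.04 = 0.727 m².
Q = εσA(T⁴ − T_s⁴). T⁴ − T_s⁴ = (566)⁴ − (263)⁴ = 1.03×10^11 − 4.78×10^9 = 9.78×10^10 K⁴.
Q = 0.87 × 5.67×10⁻⁸ × 0.727 × 9.78×10^10 = 3510 W.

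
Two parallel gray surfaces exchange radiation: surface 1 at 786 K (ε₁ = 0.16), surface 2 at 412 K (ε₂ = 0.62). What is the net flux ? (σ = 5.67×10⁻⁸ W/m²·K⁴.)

For two large parallel gray plates, q = σ(T₁⁴ − T₂⁴) / (1/ε₁ + 1/ε₂ − 1).
1/ε₁ + 1/ε₂ − 1 = 1/0.16 + 1/0.62 − 1 = 6.863.
T₁⁴ − T₂⁴ = 3.82×10^11 − 2.88×10^10 = 3.53×10^11 K⁴.
q = 5.67×10⁻⁸ × 3.53×10^11 / 6.863 = 2920 W/m².

q ≈ 2920 W/m²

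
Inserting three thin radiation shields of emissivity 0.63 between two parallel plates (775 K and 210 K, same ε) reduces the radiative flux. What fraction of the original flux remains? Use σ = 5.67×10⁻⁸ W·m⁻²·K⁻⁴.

ratio ≈ 0.250

With N identical shields there are N+1 = 4 gaps in series, each with the same radiative resistance, so the flux falls to 1/(N+1) of its unshielded value.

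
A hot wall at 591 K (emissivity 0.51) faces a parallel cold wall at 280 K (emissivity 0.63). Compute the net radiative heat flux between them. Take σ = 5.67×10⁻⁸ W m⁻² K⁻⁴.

q ≈ 2580 W/m²

For two large parallel gray plates, q = σ(T₁⁴ − T₂⁴) / (1/ε₁ + 1/ε₂ − 1).
1/ε₁ + 1/ε₂ − 1 = 1/0.51 + 1/0.63 − 1 = 2.548.
T₁⁴ − T₂⁴ = 1.22×10^11 − 6.15×10^9 = 1.16×10^11 K⁴.
q = 5.67×10⁻⁸ × 1.16×10^11 / 2.548 = 2580 W/m².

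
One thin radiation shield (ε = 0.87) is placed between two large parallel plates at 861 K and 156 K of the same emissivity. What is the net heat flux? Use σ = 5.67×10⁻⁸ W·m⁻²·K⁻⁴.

q ≈ 12000 W/m²

Each of the 2 gaps contributes resistance (2/ε − 1) = 2/0.87 − 1 = 1.299; total = 2.598.
q = σ(T₁⁴ − T₂⁴) / 2.598 = 5.67×10⁻⁸ × 5.49×10^11 / 2.598 = 12000 W/m².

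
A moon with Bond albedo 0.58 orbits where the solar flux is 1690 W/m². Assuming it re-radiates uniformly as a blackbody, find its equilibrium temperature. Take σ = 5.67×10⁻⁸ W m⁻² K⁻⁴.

Power absorbed = (1−a)S·πR²; power emitted = 4πR²σT⁴. Equating and cancelling πR²:
T = ((1−a)S / 4σ)^(1/4) = (710 / (4 × 5.67×10⁻⁸))^(1/4) = (3.13×10^9)^(1/4).
T = 237 K.

T ≈ 237 K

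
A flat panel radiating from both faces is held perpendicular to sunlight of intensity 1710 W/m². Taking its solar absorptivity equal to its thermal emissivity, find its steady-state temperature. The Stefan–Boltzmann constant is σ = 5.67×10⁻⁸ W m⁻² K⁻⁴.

Absorbed flux αS = emitted flux 2εσT⁴ per unit area; with α = ε this gives T = (S/2σ)^(1/4).
T = (1710 / (2 × 5.67×10⁻⁸))^(1/4) = (1.51×10^10)^(1/4).
T = 350 K.

T ≈ 350 K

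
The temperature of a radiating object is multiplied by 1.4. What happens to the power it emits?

P ∝ T⁴, so the power scales as (1.4)⁴ = 3.84.

factor ≈ 3.84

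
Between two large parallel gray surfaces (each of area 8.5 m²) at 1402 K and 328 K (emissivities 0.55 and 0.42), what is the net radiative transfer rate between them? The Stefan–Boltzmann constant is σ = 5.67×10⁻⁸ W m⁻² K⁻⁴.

For two large parallel gray plates, q = σ(T₁⁴ − T₂⁴) / (1/ε₁ + 1/ε₂ − 1).
1/ε₁ + 1/ε₂ − 1 = 1/0.55 + 1/0.42 − 1 = 3.199.
T₁⁴ − T₂⁴ = 3.86×10^12 − 1.16×10^10 = 3.85×10^12 K⁴.
q = 5.67×10⁻⁸ × 3.85×10^12 / 3.199 = 68300 W/m².
Q = q·A = 68300 × 8.5 = 5.80×10^5 W.

Q ≈ 5.80×10^5 W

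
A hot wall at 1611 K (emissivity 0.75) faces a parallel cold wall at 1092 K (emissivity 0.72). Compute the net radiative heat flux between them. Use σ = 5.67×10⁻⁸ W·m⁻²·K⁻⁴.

q ≈ 1.75×10^5 W/m²

For two large parallel gray plates, q = σ(T₁⁴ − T₂⁴) / (1/ε₁ + 1/ε₂ − 1).
1/ε₁ + 1/ε₂ − 1 = 1/0.75 + 1/0.72 − 1 = 1.722.
T₁⁴ − T₂⁴ = 6.74×10^12 − 1.42×10^12 = 5.31×10^12 K⁴.
q = 5.67×10⁻⁸ × 5.31×10^12 / 1.722 = 1.75×10^5 W/m².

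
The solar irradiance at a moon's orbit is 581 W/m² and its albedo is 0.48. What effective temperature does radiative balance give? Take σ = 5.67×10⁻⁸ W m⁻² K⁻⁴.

Power absorbed = (1−a)S·πR²; power emitted = 4πR²σT⁴. Equating and cancelling πR²:
T = ((1−a)S / 4σ)^(1/4) = (302 / (4 × 5.67×10⁻⁸))^(1/4) = (1.33×10^9)^(1/4).
T = 191 K.

T ≈ 191 K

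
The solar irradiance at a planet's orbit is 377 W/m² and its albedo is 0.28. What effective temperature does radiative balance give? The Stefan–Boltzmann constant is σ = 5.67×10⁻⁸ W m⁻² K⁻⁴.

T ≈ 186 K

Power absorbed = (1−a)S·πR²; power emitted = 4πR²σT⁴. Equating and cancelling πR²:
T = ((1−a)S / 4σ)^(1/4) = (271 / (4 × 5.67×10⁻⁸))^(1/4) = (1.20×10^9)^(1/4).
T = 186 K.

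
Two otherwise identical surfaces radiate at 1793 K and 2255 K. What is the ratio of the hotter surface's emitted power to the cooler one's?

P ∝ T⁴, so the ratio is (2255/1793)⁴ = (1.258)⁴ = 2.50.

ratio ≈ 2.50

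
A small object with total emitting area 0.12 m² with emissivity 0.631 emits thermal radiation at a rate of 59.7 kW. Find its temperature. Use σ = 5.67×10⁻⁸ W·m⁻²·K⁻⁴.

T ≈ 1930 K

From P = εσAT⁴, T = (P / εσA)^(1/4) = (59700 / (0.631 × 5.67×10⁻⁸ × 0.120))^(1/4).
T = (1.39×10^13)^(1/4) = 1930 K.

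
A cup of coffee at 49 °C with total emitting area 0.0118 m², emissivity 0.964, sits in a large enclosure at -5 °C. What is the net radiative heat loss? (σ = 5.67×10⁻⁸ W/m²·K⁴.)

Q ≈ 3.61 W

Convert: 49 °C = 322 K; -5 °C = 268 K.
Q = εσA(T⁴ − T_s⁴). T⁴ − T_s⁴ = (322)⁴ − (268)⁴ = 1.08×10^10 − 5.16×10^9 = 5.59×10^9 K⁴.
Q = 0.964 × 5.67×10⁻⁸ × 0.0118 × 5.59×10^9 = 3.61 W.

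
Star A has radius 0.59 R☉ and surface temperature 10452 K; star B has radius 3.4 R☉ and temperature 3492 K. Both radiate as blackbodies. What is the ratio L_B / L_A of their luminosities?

L_B/L_A ≈ 0.414

L = 4πR²σT⁴ ∝ R²T⁴, so L_B/L_A = (3.4/0.59)² × (3492/10452)⁴ = 33.2 × 0.0125 = 0.414.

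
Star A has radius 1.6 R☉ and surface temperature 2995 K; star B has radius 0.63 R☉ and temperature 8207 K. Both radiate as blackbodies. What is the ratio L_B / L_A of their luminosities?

L_B/L_A ≈ 8.74

L = 4πR²σT⁴ ∝ R²T⁴, so L_B/L_A = (0.63/1.6)² × (8207/2995)⁴ = 0.155 × 56.4 = 8.74.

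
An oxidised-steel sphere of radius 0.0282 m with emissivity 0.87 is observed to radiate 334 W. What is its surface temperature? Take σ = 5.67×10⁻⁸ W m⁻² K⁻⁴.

A = 4πr² = 4π × (0.0282)² = 9.99×10^-3 m².
From P = εσAT⁴, T = (P / εσA)^(1/4) = (334 / (0.87 × 5.67×10⁻⁸ × 9.99×10^-3))^(1/4).
T = (6.78×10^11)^(1/4) = 907 K.

T ≈ 907 K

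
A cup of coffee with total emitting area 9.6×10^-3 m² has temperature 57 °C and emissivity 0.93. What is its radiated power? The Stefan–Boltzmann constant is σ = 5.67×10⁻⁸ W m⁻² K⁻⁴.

P ≈ 6.00 W

57 °C = 330 K.
P = εσAT⁴ = 0.93 × 5.67×10⁻⁸ × 9.60×10^-3 × (330)⁴ = 0.93 × 5.67×10⁻⁸ × 9.60×10^-3 × 1.19×10^10.
P = 6.00 W.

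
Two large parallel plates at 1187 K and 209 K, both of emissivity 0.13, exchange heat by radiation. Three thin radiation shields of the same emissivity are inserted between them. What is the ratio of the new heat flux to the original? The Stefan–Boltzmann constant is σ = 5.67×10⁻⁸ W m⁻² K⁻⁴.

ratio ≈ 0.250

With N identical shields there are N+1 = 4 gaps in series, each with the same radiative resistance, so the flux falls to 1/(N+1) of its unshielded value.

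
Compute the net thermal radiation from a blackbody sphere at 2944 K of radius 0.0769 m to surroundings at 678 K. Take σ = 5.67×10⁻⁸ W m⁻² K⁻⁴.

Q ≈ 3.16×10^5 W

A = 4πr² = 4π × (0.0769)² = 0.0743 m².
Q = σA(T⁴ − T_s⁴). T⁴ − T_s⁴ = (2944)⁴ − (678)⁴ = 7.51×10^13 − 2.11×10^11 = 7.49×10^13 K⁴.
Q = 5.67×10⁻⁸ × 0.0743 × 7.49×10^13 = 3.16×10^5 W.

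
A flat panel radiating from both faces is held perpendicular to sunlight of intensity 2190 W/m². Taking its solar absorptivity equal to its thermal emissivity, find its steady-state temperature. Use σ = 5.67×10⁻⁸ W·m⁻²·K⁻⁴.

T ≈ 373 K

Absorbed flux αS = emitted flux 2εσT⁴ per unit area; with α = ε this gives T = (S/2σ)^(1/4).
T = (2190 / (2 × 5.67×10⁻⁸))^(1/4) = (1.93×10^10)^(1/4).
T = 373 K.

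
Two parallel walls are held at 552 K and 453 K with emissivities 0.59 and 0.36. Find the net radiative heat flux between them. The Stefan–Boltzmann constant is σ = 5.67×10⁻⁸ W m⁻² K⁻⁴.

For two large parallel gray plates, q = σ(T₁⁴ − T₂⁴) / (1/ε₁ + 1/ε₂ − 1).
1/ε₁ + 1/ε₂ − 1 = 1/0.59 + 1/0.36 − 1 = 3.473.
T₁⁴ − T₂⁴ = 9.28×10^10 − 4.21×10^10 = 5.07×10^10 K⁴.
q = 5.67×10⁻⁸ × 5.07×10^10 / 3.473 = 828 W/m².

q ≈ 828 W/m²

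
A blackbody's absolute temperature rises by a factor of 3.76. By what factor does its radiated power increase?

P ∝ T⁴, so the power scales as (3.76)⁴ = 200.

factor ≈ 200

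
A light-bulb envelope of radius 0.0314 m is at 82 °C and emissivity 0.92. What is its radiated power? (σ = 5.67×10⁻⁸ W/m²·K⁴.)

P ≈ 10.3 W

A = 4πr² = 4π × (0.0314)² = 0.0124 m².
82 °C = 355 K.
P = εσAT⁴ = 0.92 × 5.67×10⁻⁸ × 0.0124 × (355)⁴ = 0.92 × 5.67×10⁻⁸ × 0.0124 × 1.59×10^10.
P = 10.3 W.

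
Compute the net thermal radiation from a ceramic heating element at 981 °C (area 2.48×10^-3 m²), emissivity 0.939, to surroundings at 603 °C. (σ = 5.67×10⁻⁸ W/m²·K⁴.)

Convert: 981 °C = 1254 K; 603 °C = 876 K.
Q = εσA(T⁴ − T_s⁴). T⁴ − T_s⁴ = (1254)⁴ − (876)⁴ = 2.47×10^12 − 5.89×10^11 = 1.88×10^12 K⁴.
Q = 0.939 × 5.67×10⁻⁸ × 2.48×10^-3 × 1.88×10^12 = 249 W.

Q ≈ 249 W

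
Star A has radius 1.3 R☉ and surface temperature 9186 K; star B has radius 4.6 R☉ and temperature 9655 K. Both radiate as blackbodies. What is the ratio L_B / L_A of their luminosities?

L = 4πR²σT⁴ ∝ R²T⁴, so L_B/L_A = (4.6/1.3)² × (9655/9186)⁴ = 12.5 × 1.22 = 15.3.

L_B/L_A ≈ 15.3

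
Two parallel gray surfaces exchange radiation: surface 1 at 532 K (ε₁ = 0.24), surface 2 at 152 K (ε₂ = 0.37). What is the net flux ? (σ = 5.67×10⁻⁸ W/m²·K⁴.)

q ≈ 769 W/m²

For two large parallel gray plates, q = σ(T₁⁴ − T₂⁴) / (1/ε₁ + 1/ε₂ − 1).
1/ε₁ + 1/ε₂ − 1 = 1/0.24 + 1/0.37 − 1 = 5.869.
T₁⁴ − T₂⁴ = 8.01×10^10 − 5.34×10^8 = 7.96×10^10 K⁴.
q = 5.67×10⁻⁸ × 7.96×10^10 / 5.869 = 769 W/m².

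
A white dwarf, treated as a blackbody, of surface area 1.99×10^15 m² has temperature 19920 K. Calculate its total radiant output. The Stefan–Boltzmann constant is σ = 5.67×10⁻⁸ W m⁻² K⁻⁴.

P ≈ 1.78×10^25 W

P = σAT⁴ = 5.67×10⁻⁸ × 1.99×10^15 × (19920)⁴ = 5.67×10⁻⁸ × 1.99×10^15 × 1.57×10^17.
P = 1.78×10^25 W.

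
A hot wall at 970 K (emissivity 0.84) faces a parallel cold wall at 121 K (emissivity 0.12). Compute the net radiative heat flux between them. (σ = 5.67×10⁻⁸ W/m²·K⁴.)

q ≈ 5890 W/m²

For two large parallel gray plates, q = σ(T₁⁴ − T₂⁴) / (1/ε₁ + 1/ε₂ − 1).
1/ε₁ + 1/ε₂ − 1 = 1/0.84 + 1/0.12 − 1 = 8.524.
T₁⁴ − T₂⁴ = 8.85×10^11 − 2.14×10^8 = 8.85×10^11 K⁴.
q = 5.67×10⁻⁸ × 8.85×10^11 / 8.524 = 5890 W/m².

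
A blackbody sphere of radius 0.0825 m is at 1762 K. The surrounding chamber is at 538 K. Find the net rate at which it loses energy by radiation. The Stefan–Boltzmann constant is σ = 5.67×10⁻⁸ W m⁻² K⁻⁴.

A = 4πr² = 4π × (0.0825)² = 0.0855 m².
Q = σA(T⁴ − T_s⁴). T⁴ − T_s⁴ = (1762)⁴ − (538)⁴ = 9.64×10^12 − 8.38×10^10 = 9.56×10^12 K⁴.
Q = 5.67×10⁻⁸ × 0.0855 × 9.56×10^12 = 46300 W.

Q ≈ 46300 W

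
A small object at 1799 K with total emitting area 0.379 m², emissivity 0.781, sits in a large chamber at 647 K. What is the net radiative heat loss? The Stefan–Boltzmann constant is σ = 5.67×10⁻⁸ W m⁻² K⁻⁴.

Q ≈ 1.73×10^5 W

Q = εσA(T⁴ − T_s⁴). T⁴ − T_s⁴ = (1799)⁴ − (647)⁴ = 1.05×10^13 − 1.75×10^11 = 1.03×10^13 K⁴.
Q = 0.781 × 5.67×10⁻⁸ × 0.379 × 1.03×10^13 = 1.73×10^5 W.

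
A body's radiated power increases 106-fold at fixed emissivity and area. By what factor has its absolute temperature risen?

factor ≈ 3.21

P ∝ T⁴ ⇒ T ∝ P^(1/4), so T scales by (106)^(1/4) = 3.21.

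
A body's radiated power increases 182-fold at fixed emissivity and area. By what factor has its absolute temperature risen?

P ∝ T⁴ ⇒ T ∝ P^(1/4), so T scales by (182)^(1/4) = 3.67.

factor ≈ 3.67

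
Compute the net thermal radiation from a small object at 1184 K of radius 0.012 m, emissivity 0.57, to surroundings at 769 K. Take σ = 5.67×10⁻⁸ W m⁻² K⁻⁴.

Q ≈ 94.5 W

A = 4πr² = 4π × (0.012)² = 1.81×10^-3 m².
Q = εσA(T⁴ − T_s⁴). T⁴ − T_s⁴ = (1184)⁴ − (769)⁴ = 1.97×10^12 − 3.50×10^11 = 1.62×10^12 K⁴.
Q = 0.57 × 5.67×10⁻⁸ × 1.81×10^-3 × 1.62×10^12 = 94.5 W.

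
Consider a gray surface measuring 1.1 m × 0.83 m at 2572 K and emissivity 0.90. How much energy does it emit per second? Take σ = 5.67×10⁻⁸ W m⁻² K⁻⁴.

P ≈ 2.04×10^6 W

A = 1.1 × 0.83 = 0.913 m².
Stefan–Boltzmann: P = εσAT⁴ = 0.90 × 5.67×10⁻⁸ × 0.913 × (2572)⁴ = 0.90 × 5.67×10⁻⁸ × 0.913 × 4.38×10^13.
P = 2.04×10^6 W.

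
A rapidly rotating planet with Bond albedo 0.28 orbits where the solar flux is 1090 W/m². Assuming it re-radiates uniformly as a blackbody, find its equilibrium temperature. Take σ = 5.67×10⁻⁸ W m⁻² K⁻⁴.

T ≈ 243 K

Power absorbed = (1−a)S·πR²; power emitted = 4πR²σT⁴. Equating and cancelling πR²:
T = ((1−a)S / 4σ)^(1/4) = (785 / (4 × 5.67×10⁻⁸))^(1/4) = (3.46×10^9)^(1/4).
T = 243 K.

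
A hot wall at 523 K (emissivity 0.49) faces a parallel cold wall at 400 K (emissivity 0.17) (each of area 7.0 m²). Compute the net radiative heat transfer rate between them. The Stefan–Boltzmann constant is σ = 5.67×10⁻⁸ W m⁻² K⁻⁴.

For two large parallel gray plates, q = σ(T₁⁴ − T₂⁴) / (1/ε₁ + 1/ε₂ − 1).
1/ε₁ + 1/ε₂ − 1 = 1/0.49 + 1/0.17 − 1 = 6.923.
T₁⁴ − T₂⁴ = 7.48×10^10 − 2.56×10^10 = 4.92×10^10 K⁴.
q = 5.67×10⁻⁸ × 4.92×10^10 / 6.923 = 403 W/m².
Q = q·A = 403 × 7.0 = 2820 W.

Q ≈ 2820 W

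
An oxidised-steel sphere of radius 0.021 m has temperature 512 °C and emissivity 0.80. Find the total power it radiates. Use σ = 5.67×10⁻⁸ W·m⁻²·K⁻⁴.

A = 4πr² = 4π × (0.021)² = 5.54×10^-3 m².
512 °C = 785 K.
Stefan–Boltzmann: P = εσAT⁴ = 0.80 × 5.67×10⁻⁸ × 5.54×10^-3 × (785)⁴ = 0.80 × 5.67×10⁻⁸ × 5.54×10^-3 × 3.80×10^11.
P = 95.5 W.

P ≈ 95.5 W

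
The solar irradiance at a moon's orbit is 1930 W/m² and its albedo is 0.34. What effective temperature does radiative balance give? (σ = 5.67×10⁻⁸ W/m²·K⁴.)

Power absorbed = (1−a)S·πR²; power emitted = 4πR²σT⁴. Equating and cancelling πR²:
T = ((1−a)S / 4σ)^(1/4) = (1270 / (4 × 5.67×10⁻⁸))^(1/4) = (5.62×10^9)^(1/4).
T = 274 K.

T ≈ 274 K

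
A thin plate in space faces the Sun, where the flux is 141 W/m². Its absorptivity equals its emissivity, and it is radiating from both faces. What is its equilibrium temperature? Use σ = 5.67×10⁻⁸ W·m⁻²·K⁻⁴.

Absorbed flux αS = emitted flux 2εσT⁴ per unit area; with α = ε this gives T = (S/2σ)^(1/4).
T = (141 / (2 × 5.67×10⁻⁸))^(1/4) = (1.24×10^9)^(1/4).
T = 188 K.

T ≈ 188 K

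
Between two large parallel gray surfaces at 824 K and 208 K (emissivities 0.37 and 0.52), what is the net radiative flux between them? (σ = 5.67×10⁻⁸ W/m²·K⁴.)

For two large parallel gray plates, q = σ(T₁⁴ − T₂⁴) / (1/ε₁ + 1/ε₂ − 1).
1/ε₁ + 1/ε₂ − 1 = 1/0.37 + 1/0.52 − 1 = 3.626.
T₁⁴ − T₂⁴ = 4.61×10^11 − 1.87×10^9 = 4.59×10^11 K⁴.
q = 5.67×10⁻⁸ × 4.59×10^11 / 3.626 = 7180 W/m².

q ≈ 7180 W/m²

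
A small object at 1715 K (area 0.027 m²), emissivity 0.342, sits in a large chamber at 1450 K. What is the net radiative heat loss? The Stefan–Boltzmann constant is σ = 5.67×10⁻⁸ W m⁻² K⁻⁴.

Q = εσA(T⁴ − T_s⁴). T⁴ − T_s⁴ = (1715)⁴ − (1450)⁴ = 8.65×10^12 − 4.42×10^12 = 4.23×10^12 K⁴.
Q = 0.342 × 5.67×10⁻⁸ × 0.0270 × 4.23×10^12 = 2210 W.

Q ≈ 2210 W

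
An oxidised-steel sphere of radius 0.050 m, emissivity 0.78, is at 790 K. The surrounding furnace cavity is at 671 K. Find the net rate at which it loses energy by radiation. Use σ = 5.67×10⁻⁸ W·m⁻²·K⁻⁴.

Q ≈ 260 W

A = 4πr² = 4π × (0.050)² = 0.0314 m².
Q = εσA(T⁴ − T_s⁴). T⁴ − T_s⁴ = (790)⁴ − (671)⁴ = 3.90×10^11 − 2.03×10^11 = 1.87×10^11 K⁴.
Q = 0.78 × 5.67×10⁻⁸ × 0.0314 × 1.87×10^11 = 260 W.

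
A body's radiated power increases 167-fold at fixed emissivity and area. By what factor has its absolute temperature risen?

P ∝ T⁴ ⇒ T ∝ P^(1/4), so T scales by (167)^(1/4) = 3.59.

factor ≈ 3.59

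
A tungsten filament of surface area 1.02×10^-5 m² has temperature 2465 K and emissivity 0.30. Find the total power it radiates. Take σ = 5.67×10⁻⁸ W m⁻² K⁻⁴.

P ≈ 6.41 W

Stefan–Boltzmann: P = εσAT⁴ = 0.30 × 5.67×10⁻⁸ × 1.02×10^-5 × (2465)⁴ = 0.30 × 5.67×10⁻⁸ × 1.02×10^-5 × 3.69×10^13.
P = 6.41 W.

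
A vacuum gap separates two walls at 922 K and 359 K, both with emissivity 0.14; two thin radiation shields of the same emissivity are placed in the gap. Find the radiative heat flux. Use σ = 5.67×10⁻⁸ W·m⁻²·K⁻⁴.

q ≈ 1000 W/m²

Each of the 3 gaps contributes resistance (2/ε − 1) = 2/0.14 − 1 = 13.29; total = 39.86.
q = σ(T₁⁴ − T₂⁴) / 39.86 = 5.67×10⁻⁸ × 7.06×10^11 / 39.86 = 1000 W/m².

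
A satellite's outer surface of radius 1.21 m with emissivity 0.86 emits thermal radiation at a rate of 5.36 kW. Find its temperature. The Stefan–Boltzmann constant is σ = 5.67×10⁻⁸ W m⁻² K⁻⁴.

A = 4πr² = 4π × (1.21)² = 18.4 m².
From P = εσAT⁴, T = (P / εσA)^(1/4) = (5360 / (0.86 × 5.67×10⁻⁸ × 18.4))^(1/4).
T = (5.97×10^9)^(1/4) = 278 K.

T ≈ 278 K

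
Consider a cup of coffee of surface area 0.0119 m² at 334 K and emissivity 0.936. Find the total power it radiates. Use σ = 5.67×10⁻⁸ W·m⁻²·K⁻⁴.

Stefan–Boltzmann: P = εσAT⁴ = 0.936 × 5.67×10⁻⁸ × 0.0119 × (334)⁴ = 0.936 × 5.67×10⁻⁸ × 0.0119 × 1.24×10^10.
P = 7.86 W.

P ≈ 7.86 W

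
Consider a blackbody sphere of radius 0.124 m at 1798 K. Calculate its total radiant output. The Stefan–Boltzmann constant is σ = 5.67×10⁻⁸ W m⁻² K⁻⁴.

P ≈ 1.14×10^5 W

A = 4πr² = 4π × (0.124)² = 0.193 m².
P = σAT⁴ = 5.67×10⁻⁸ × 0.193 × (1798)⁴ = 5.67×10⁻⁸ × 0.193 × 1.05×10^13.
P = 1.14×10^5 W.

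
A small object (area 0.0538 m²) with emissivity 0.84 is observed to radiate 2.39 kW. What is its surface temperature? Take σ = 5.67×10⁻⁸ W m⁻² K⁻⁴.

T ≈ 983 K

From P = εσAT⁴, T = (P / εσA)^(1/4) = (2390 / (0.84 × 5.67×10⁻⁸ × 0.0538))^(1/4).
T = (9.33×10^11)^(1/4) = 983 K.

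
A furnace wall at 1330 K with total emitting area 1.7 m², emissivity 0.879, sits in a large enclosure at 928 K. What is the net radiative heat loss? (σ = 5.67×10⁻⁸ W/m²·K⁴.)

Q ≈ 2.02×10^5 W

Q = εσA(T⁴ − T_s⁴). T⁴ − T_s⁴ = (1330)⁴ − (928)⁴ = 3.13×10^12 − 7.42×10^11 = 2.39×10^12 K⁴.
Q = 0.879 × 5.67×10⁻⁸ × 1.70 × 2.39×10^12 = 2.02×10^5 W.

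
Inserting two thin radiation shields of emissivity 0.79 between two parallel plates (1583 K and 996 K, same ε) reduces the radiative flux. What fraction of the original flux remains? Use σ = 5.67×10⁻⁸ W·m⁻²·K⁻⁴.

ratio ≈ 0.333

With N identical shields there are N+1 = 3 gaps in series, each with the same radiative resistance, so the flux falls to 1/(N+1) of its unshielded value.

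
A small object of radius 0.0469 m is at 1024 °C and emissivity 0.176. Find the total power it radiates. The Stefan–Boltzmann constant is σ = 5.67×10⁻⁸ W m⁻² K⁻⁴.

A = 4πr² = 4π × (0.0469)² = 0.0276 m².
1024 °C = 1297 K.
Stefan–Boltzmann: P = εσAT⁴ = 0.176 × 5.67×10⁻⁸ × 0.0276 × (1297)⁴ = 0.176 × 5.67×10⁻⁸ × 0.0276 × 2.83×10^12.
P = 781 W.

P ≈ 781 W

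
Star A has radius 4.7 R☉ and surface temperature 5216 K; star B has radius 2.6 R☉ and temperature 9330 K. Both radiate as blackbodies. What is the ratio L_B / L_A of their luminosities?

L_B/L_A ≈ 3.13

L = 4πR²σT⁴ ∝ R²T⁴, so L_B/L_A = (2.6/4.7)² × (9330/5216)⁴ = 0.306 × 10.2 = 3.13.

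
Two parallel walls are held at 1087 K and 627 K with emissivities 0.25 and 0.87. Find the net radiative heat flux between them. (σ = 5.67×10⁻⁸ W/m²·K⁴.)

For two large parallel gray plates, q = σ(T₁⁴ − T₂⁴) / (1/ε₁ + 1/ε₂ − 1).
1/ε₁ + 1/ε₂ − 1 = 1/0.25 + 1/0.87 − 1 = 4.149.
T₁⁴ − T₂⁴ = 1.40×10^12 − 1.55×10^11 = 1.24×10^12 K⁴.
q = 5.67×10⁻⁸ × 1.24×10^12 / 4.149 = 17000 W/m².

q ≈ 17000 W/m²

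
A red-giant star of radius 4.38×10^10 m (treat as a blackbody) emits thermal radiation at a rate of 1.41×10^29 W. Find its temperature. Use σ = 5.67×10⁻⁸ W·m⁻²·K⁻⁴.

A = 4πr² = 4π × (4.38×10^10)² = 2.41×10^22 m².
From P = σAT⁴, T = (P / σA)^(1/4) = (1.41×10^29 / (5.67×10⁻⁸ × 2.41×10^22))^(1/4).
T = (1.03×10^14)^(1/4) = 3190 K.

T ≈ 3190 K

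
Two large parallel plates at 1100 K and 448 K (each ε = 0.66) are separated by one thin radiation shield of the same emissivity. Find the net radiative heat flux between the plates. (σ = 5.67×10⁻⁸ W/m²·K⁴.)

q ≈ 19900 W/m²

Each of the 2 gaps contributes resistance (2/ε − 1) = 2/0.66 − 1 = 2.030; total = 4.061.
q = σ(T₁⁴ − T₂⁴) / 4.061 = 5.67×10⁻⁸ × 1.42×10^12 / 4.061 = 19900 W/m².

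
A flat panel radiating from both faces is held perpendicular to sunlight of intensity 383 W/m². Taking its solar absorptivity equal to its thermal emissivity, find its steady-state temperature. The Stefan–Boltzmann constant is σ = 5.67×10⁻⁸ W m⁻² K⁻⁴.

T ≈ 241 K

Absorbed flux αS = emitted flux 2εσT⁴ per unit area; with α = ε this gives T = (S/2σ)^(1/4).
T = (383 / (2 × 5.67×10⁻⁸))^(1/4) = (3.38×10^9)^(1/4).
T = 241 K.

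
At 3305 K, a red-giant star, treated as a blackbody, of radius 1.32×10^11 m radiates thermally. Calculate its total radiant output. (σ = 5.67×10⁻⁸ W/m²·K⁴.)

P ≈ 1.48×10^30 W

A = 4πr² = 4π × (1.32×10^11)² = 2.19×10^23 m².
P = σAT⁴ = 5.67×10⁻⁸ × 2.19×10^23 × (3305)⁴ = 5.67×10⁻⁸ × 2.19×10^23 × 1.19×10^14.
P = 1.48×10^30 W.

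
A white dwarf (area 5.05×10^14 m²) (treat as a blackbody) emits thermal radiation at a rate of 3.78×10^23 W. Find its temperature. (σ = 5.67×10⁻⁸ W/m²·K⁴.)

T ≈ 10700 K

From P = σAT⁴, T = (P / σA)^(1/4) = (3.78×10^23 / (5.67×10⁻⁸ × 5.05×10^14))^(1/4).
T = (1.32×10^16)^(1/4) = 10700 K.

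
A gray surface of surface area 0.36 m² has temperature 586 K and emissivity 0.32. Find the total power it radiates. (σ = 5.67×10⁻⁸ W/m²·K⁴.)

P ≈ 770 W

P = εσAT⁴ = 0.32 × 5.67×10⁻⁸ × 0.360 × (586)⁴ = 0.32 × 5.67×10⁻⁸ × 0.360 × 1.18×10^11.
P = 770 W.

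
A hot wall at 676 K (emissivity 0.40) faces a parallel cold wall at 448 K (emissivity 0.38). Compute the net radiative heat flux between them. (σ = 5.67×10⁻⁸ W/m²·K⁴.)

For two large parallel gray plates, q = σ(T₁⁴ − T₂⁴) / (1/ε₁ + 1/ε₂ − 1).
1/ε₁ + 1/ε₂ − 1 = 1/0.40 + 1/0.38 − 1 = 4.132.
T₁⁴ − T₂⁴ = 2.09×10^11 − 4.03×10^10 = 1.69×10^11 K⁴.
q = 5.67×10⁻⁸ × 1.69×10^11 / 4.132 = 2310 W/m².

q ≈ 2310 W/m²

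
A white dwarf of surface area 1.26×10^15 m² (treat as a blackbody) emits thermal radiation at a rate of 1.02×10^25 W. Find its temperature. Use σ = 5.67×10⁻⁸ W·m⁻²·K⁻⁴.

From P = σAT⁴, T = (P / σA)^(1/4) = (1.02×10^25 / (5.67×10⁻⁸ × 1.26×10^15))^(1/4).
T = (1.43×10^17)^(1/4) = 19400 K.

T ≈ 19400 K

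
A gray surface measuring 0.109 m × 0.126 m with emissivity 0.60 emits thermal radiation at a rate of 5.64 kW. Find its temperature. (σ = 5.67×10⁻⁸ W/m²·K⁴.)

A = 0.109 × 0.126 = 0.0137 m².
From P = εσAT⁴, T = (P / εσA)^(1/4) = (5640 / (0.60 × 5.67×10⁻⁸ × 0.0137))^(1/4).
T = (1.21×10^13)^(1/4) = 1860 K.

T ≈ 1860 K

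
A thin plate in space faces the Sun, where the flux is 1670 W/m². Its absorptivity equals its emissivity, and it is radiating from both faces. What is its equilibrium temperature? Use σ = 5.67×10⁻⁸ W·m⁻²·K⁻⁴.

T ≈ 348 K

Absorbed flux αS = emitted flux 2εσT⁴ per unit area; with α = ε this gives T = (S/2σ)^(1/4).
T = (1670 / (2 × 5.67×10⁻⁸))^(1/4) = (1.47×10^10)^(1/4).
T = 348 K.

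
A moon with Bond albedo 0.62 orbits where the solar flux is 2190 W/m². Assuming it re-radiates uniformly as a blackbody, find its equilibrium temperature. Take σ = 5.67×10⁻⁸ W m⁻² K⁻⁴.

T ≈ 246 K

Power absorbed = (1−a)S·πR²; power emitted = 4πR²σT⁴. Equating and cancelling πR²:
T = ((1−a)S / 4σ)^(1/4) = (832 / (4 × 5.67×10⁻⁸))^(1/4) = (3.67×10^9)^(1/4).
T = 246 K.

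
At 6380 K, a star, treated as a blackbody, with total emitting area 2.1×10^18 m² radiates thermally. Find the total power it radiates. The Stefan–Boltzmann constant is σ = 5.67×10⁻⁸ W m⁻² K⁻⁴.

P ≈ 1.97×10^26 W

P = σAT⁴ = 5.67×10⁻⁸ × 2.10×10^18 × (6380)⁴ = 5.67×10⁻⁸ × 2.10×10^18 × 1.66×10^15.
P = 1.97×10^26 W.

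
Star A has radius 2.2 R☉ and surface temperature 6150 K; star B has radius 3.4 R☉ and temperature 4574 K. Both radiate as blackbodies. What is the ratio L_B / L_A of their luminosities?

L = 4πR²σT⁴ ∝ R²T⁴, so L_B/L_A = (3.4/2.2)² × (4574/6150)⁴ = 2.39 × 0.306 = 0.731.

L_B/L_A ≈ 0.731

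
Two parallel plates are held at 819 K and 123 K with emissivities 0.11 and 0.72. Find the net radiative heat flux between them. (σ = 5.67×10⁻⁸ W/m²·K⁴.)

q ≈ 2690 W/m²

For two large parallel gray plates, q = σ(T₁⁴ − T₂⁴) / (1/ε₁ + 1/ε₂ − 1).
1/ε₁ + 1/ε₂ − 1 = 1/0.11 + 1/0.72 − 1 = 9.480.
T₁⁴ − T₂⁴ = 4.50×10^11 − 2.29×10^8 = 4.50×10^11 K⁴.
q = 5.67×10⁻⁸ × 4.50×10^11 / 9.480 = 2690 W/m².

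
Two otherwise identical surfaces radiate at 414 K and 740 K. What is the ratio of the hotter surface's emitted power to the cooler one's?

ratio ≈ 10.2

P ∝ T⁴, so the ratio is (740/414)⁴ = (1.787)⁴ = 10.2.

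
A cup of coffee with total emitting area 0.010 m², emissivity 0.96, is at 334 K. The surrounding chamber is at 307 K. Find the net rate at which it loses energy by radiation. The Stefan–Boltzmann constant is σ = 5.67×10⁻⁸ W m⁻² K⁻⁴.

Q ≈ 1.94 W

Q = εσA(T⁴ − T_s⁴). T⁴ − T_s⁴ = (334)⁴ − (307)⁴ = 1.24×10^10 − 8.88×10^9 = 3.56×10^9 K⁴.
Q = 0.96 × 5.67×10⁻⁸ × 0.0100 × 3.56×10^9 = 1.94 W.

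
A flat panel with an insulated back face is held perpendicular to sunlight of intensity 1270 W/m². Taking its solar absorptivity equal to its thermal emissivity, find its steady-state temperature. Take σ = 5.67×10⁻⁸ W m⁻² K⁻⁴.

Absorbed flux αS = emitted flux εσT⁴ (one radiating face); with α = ε, T = (S/σ)^(1/4).
T = (1270 / 5.67×10⁻⁸)^(1/4) = (2.24×10^10)^(1/4).
T = 387 K.

T ≈ 387 K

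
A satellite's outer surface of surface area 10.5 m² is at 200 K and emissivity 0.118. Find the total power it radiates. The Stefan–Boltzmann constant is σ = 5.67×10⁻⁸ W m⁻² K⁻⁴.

P = εσAT⁴ = 0.118 × 5.67×10⁻⁸ × 10.5 × (200)⁴ = 0.118 × 5.67×10⁻⁸ × 10.5 × 1.60×10^9.
P = 112 W.

P ≈ 112 W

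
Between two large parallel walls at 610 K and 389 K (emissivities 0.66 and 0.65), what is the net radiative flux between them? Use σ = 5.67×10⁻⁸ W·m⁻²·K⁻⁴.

For two large parallel gray plates, q = σ(T₁⁴ − T₂⁴) / (1/ε₁ + 1/ε₂ − 1).
1/ε₁ + 1/ε₂ − 1 = 1/0.66 + 1/0.65 − 1 = 2.054.
T₁⁴ − T₂⁴ = 1.38×10^11 − 2.29×10^10 = 1.16×10^11 K⁴.
q = 5.67×10⁻⁸ × 1.16×10^11 / 2.054 = 3190 W/m².

q ≈ 3190 W/m²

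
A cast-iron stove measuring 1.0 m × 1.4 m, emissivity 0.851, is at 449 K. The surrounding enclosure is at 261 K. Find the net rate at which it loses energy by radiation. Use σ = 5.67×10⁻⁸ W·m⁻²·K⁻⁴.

Q ≈ 2430 W

A = 1.0 × 1.4 = 1.40 m².
Q = εσA(T⁴ − T_s⁴). T⁴ − T_s⁴ = (449)⁴ − (261)⁴ = 4.06×10^10 − 4.64×10^9 = 3.60×10^10 K⁴.
Q = 0.851 × 5.67×10⁻⁸ × 1.40 × 3.60×10^10 = 2430 W.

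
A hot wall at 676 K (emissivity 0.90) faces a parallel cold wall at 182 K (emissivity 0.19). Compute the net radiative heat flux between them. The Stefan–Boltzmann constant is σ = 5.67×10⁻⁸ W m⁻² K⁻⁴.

For two large parallel gray plates, q = σ(T₁⁴ − T₂⁴) / (1/ε₁ + 1/ε₂ − 1).
1/ε₁ + 1/ε₂ − 1 = 1/0.90 + 1/0.19 − 1 = 5.374.
T₁⁴ − T₂⁴ = 2.09×10^11 − 1.10×10^9 = 2.08×10^11 K⁴.
q = 5.67×10⁻⁸ × 2.08×10^11 / 5.374 = 2190 W/m².

q ≈ 2190 W/m²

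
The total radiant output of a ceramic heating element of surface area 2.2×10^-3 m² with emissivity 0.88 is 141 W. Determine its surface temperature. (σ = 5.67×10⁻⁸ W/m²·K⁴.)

From P = εσAT⁴, T = (P / εσA)^(1/4) = (141 / (0.88 × 5.67×10⁻⁸ × 2.20×10^-3))^(1/4).
T = (1.28×10^12)^(1/4) = 1060 K.

T ≈ 1060 K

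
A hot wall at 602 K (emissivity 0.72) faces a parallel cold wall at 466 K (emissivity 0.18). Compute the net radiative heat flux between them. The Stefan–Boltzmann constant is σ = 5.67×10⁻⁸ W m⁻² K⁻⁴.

q ≈ 803 W/m²

For two large parallel gray plates, q = σ(T₁⁴ − T₂⁴) / (1/ε₁ + 1/ε₂ − 1).
1/ε₁ + 1/ε₂ − 1 = 1/0.72 + 1/0.18 − 1 = 5.944.
T₁⁴ − T₂⁴ = 1.31×10^11 − 4.72×10^10 = 8.42×10^10 K⁴.
q = 5.67×10⁻⁸ × 8.42×10^10 / 5.944 = 803 W/m².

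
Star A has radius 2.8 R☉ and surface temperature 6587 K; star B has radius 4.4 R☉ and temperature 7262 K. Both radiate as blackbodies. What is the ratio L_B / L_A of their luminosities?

L = 4πR²σT⁴ ∝ R²T⁴, so L_B/L_A = (4.4/2.8)² × (7262/6587)⁴ = 2.47 × 1.48 = 3.65.

L_B/L_A ≈ 3.65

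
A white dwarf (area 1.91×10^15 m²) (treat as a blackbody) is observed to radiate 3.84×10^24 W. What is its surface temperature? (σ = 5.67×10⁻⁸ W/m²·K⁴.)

T ≈ 13700 K

From P = σAT⁴, T = (P / σA)^(1/4) = (3.84×10^24 / (5.67×10⁻⁸ × 1.91×10^15))^(1/4).
T = (3.55×10^16)^(1/4) = 13700 K.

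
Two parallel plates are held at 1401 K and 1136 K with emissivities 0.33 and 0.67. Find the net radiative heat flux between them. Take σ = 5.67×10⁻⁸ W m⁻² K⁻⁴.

q ≈ 35200 W/m²

For two large parallel gray plates, q = σ(T₁⁴ − T₂⁴) / (1/ε₁ + 1/ε₂ − 1).
1/ε₁ + 1/ε₂ − 1 = 1/0.33 + 1/0.67 − 1 = 3.523.
T₁⁴ − T₂⁴ = 3.85×10^12 − 1.67×10^12 = 2.19×10^12 K⁴.
q = 5.67×10⁻⁸ × 2.19×10^12 / 3.523 = 35200 W/m².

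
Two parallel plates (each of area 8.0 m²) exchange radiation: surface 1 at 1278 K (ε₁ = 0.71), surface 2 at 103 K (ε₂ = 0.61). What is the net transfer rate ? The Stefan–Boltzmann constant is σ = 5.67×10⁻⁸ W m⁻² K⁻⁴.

Q ≈ 5.91×10^5 W

For two large parallel gray plates, q = σ(T₁⁴ − T₂⁴) / (1/ε₁ + 1/ε₂ − 1).
1/ε₁ + 1/ε₂ − 1 = 1/0.71 + 1/0.61 − 1 = 2.048.
T₁⁴ − T₂⁴ = 2.67×10^12 − 1.13×10^8 = 2.67×10^12 K⁴.
q = 5.67×10⁻⁸ × 2.67×10^12 / 2.048 = 73900 W/m².
Q = q·A = 73900 × 8.0 = 5.91×10^5 W.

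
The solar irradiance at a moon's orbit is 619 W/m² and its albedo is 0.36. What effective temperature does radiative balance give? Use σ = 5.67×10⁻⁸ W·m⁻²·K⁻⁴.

T ≈ 204 K

Power absorbed = (1−a)S·πR²; power emitted = 4πR²σT⁴. Equating and cancelling πR²:
T = ((1−a)S / 4σ)^(1/4) = (396 / (4 × 5.67×10⁻⁸))^(1/4) = (1.75×10^9)^(1/4).
T = 204 K.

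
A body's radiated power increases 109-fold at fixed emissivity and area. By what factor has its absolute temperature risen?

P ∝ T⁴ ⇒ T ∝ P^(1/4), so T scales by (109)^(1/4) = 3.23.

factor ≈ 3.23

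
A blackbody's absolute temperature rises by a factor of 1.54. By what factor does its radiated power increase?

P ∝ T⁴, so the power scales as (1.54)⁴ = 5.62.

factor ≈ 5.62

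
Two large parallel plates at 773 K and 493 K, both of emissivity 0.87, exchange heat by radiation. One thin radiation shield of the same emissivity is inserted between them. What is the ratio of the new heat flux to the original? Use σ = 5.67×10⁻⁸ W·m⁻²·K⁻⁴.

ratio ≈ 0.500

With N identical shields there are N+1 = 2 gaps in series, each with the same radiative resistance, so the flux falls to 1/(N+1) of its unshielded value.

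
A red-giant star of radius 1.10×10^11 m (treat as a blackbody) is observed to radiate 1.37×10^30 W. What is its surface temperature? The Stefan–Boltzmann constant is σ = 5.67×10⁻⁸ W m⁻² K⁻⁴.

A = 4πr² = 4π × (1.10×10^11)² = 1.52×10^23 m².
From P = σAT⁴, T = (P / σA)^(1/4) = (1.37×10^30 / (5.67×10⁻⁸ × 1.52×10^23))^(1/4).
T = (1.59×10^14)^(1/4) = 3550 K.

T ≈ 3550 K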